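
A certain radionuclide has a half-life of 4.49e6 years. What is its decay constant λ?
λ = ln(2)/t½ = 1.544e-7 year⁻¹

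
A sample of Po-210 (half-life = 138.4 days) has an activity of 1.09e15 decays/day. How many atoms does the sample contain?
N = A/λ = 2.176e17 atoms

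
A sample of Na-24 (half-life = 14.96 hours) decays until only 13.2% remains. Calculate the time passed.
t = t½ × log₂(N₀/N) = 43.7 hours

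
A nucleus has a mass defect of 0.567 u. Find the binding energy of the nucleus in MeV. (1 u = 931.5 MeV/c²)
B.E. = Δm × 931.5 = 528.2 MeV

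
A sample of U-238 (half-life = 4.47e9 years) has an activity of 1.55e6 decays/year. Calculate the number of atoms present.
N = A/λ = 9.996e15 atoms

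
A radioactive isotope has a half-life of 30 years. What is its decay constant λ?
λ = ln(2)/t½ = 0.0231 year⁻¹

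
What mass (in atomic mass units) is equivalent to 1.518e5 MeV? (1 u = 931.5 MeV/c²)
m = E/c² = 163 u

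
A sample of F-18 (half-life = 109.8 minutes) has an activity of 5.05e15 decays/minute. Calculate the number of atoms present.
N = A/λ = 8e17 atoms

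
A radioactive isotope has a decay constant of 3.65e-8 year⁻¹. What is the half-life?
t½ = ln(2)/λ = 1.899e7 years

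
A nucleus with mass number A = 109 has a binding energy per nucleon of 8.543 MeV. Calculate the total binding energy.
B.E. = 8.543 × 109 = 931.2 MeV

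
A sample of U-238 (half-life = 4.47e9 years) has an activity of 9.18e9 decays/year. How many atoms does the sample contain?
N = A/λ = 5.92e19 atoms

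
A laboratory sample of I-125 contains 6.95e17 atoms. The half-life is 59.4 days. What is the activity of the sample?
A = λN = 8.11e15 decays/day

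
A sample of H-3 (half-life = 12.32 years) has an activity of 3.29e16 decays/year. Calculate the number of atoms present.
N = A/λ = 5.848e17 atoms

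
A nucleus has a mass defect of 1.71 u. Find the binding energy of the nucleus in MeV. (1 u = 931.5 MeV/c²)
B.E. = Δm × 931.5 = 1593 MeV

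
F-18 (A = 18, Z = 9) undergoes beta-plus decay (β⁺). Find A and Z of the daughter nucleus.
Daughter: A = 18, Z = 8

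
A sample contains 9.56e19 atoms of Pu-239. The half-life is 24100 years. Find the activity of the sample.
A = λN = 2.75e15 decays/year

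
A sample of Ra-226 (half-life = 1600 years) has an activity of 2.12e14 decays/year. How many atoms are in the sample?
N = A/λ = 4.894e17 atoms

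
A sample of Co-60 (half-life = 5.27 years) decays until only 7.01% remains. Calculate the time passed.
t = t½ × log₂(N₀/N) = 20.21 years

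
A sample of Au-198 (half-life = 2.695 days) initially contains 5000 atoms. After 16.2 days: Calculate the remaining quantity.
N = N₀(1/2)^(t/t½) = 77.52 atoms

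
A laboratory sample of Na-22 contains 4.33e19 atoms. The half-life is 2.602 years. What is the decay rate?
A = λN = 1.153e19 decays/year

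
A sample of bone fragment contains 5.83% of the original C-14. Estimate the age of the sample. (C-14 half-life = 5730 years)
Age = t½ × log₂(1/ratio) = 23500 years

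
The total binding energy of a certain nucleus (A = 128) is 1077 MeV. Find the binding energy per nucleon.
B.E./A = 1077/128 = 8.414 MeV/nucleon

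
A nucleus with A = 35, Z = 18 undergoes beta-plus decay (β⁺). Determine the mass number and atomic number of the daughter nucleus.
Daughter: A = 35, Z = 17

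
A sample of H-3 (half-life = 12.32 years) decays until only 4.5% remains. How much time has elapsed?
t = t½ × log₂(N₀/N) = 55.12 years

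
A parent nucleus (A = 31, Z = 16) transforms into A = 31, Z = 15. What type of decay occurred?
ΔA = 0, ΔZ = -1 ⇒ beta-plus decay (β⁺) or electron capture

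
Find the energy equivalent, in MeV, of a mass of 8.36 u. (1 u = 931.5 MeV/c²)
E = mc² = 7787 MeV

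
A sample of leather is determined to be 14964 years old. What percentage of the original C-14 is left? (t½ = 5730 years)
N/N₀ = (1/2)^(t/t½) = 0.1636 = 16.4%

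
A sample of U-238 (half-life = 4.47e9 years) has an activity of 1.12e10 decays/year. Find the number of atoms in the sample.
N = A/λ = 7.223e19 atoms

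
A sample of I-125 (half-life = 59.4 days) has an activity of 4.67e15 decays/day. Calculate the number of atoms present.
N = A/λ = 4.002e17 atoms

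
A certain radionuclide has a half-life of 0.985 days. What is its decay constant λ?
λ = ln(2)/t½ = 0.7037 day⁻¹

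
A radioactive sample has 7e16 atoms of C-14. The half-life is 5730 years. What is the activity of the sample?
A = λN = 8.468e12 decays/year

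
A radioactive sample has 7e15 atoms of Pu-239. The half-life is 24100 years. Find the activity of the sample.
A = λN = 2.013e11 decays/year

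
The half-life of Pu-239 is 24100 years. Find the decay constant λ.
λ = ln(2)/t½ = 2.876e-5 year⁻¹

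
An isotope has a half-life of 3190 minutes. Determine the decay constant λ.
λ = ln(2)/t½ = 2.173e-4 minute⁻¹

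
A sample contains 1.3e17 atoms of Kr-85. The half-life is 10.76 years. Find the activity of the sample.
A = λN = 8.374e15 decays/year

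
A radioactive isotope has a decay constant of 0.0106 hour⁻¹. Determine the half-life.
t½ = ln(2)/λ = 65.39 hours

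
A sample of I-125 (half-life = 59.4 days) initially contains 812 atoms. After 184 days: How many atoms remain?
N = N₀(1/2)^(t/t½) = 94.86 atoms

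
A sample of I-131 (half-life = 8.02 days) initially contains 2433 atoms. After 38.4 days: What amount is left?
N = N₀(1/2)^(t/t½) = 88.06 atoms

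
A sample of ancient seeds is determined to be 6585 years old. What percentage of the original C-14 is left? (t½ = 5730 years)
N/N₀ = (1/2)^(t/t½) = 0.4509 = 45.1%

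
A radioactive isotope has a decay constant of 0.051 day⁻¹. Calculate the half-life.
t½ = ln(2)/λ = 13.59 days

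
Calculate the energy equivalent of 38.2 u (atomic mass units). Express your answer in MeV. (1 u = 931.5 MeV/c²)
E = mc² = 35580 MeV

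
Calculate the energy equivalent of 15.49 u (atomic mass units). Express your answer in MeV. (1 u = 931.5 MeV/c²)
E = mc² = 14430 MeV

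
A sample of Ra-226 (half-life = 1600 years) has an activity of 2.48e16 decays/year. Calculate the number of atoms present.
N = A/λ = 5.725e19 atoms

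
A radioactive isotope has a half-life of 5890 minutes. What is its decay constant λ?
λ = ln(2)/t½ = 1.177e-4 minute⁻¹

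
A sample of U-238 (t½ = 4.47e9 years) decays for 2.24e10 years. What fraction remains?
N/N₀ = (1/2)^(t/t½) = 0.03101 = 3.1%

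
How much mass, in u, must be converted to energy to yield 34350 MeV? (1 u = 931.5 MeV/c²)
m = E/c² = 36.88 u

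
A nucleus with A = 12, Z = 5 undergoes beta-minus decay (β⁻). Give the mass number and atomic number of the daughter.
Daughter: A = 12, Z = 6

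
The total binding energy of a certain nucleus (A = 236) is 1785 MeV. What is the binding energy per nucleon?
B.E./A = 1785/236 = 7.564 MeV/nucleon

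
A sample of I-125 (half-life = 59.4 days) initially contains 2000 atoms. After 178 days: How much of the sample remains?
N = N₀(1/2)^(t/t½) = 250.6 atoms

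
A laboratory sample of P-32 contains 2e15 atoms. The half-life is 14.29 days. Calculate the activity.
A = λN = 9.701e13 decays/day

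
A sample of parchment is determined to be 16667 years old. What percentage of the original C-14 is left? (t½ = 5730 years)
N/N₀ = (1/2)^(t/t½) = 0.1332 = 13.3%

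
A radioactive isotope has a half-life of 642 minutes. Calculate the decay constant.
λ = ln(2)/t½ = 0.00108 minute⁻¹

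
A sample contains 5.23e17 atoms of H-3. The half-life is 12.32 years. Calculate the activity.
A = λN = 2.942e16 decays/year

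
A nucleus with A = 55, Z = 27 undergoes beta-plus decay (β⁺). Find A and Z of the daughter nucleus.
Daughter: A = 55, Z = 26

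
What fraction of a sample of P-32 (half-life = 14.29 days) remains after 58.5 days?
N/N₀ = (1/2)^(t/t½) = 0.05857 = 5.86%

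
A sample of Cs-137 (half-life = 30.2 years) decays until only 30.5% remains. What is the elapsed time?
t = t½ × log₂(N₀/N) = 51.74 years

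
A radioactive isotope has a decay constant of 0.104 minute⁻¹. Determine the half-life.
t½ = ln(2)/λ = 6.665 minutes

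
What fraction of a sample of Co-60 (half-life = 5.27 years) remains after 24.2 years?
N/N₀ = (1/2)^(t/t½) = 0.04146 = 4.15%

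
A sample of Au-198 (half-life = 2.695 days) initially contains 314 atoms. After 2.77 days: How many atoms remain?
N = N₀(1/2)^(t/t½) = 154 atoms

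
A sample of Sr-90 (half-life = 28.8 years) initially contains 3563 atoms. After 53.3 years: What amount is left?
N = N₀(1/2)^(t/t½) = 987.9 atoms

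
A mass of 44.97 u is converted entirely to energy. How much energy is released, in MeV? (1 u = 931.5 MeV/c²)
E = mc² = 41890 MeV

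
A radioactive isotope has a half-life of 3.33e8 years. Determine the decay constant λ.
λ = ln(2)/t½ = 2.082e-9 year⁻¹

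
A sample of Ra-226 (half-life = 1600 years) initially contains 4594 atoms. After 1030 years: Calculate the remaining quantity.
N = N₀(1/2)^(t/t½) = 2940 atoms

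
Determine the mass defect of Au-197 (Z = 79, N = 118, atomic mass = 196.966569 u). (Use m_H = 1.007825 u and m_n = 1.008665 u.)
Δm = Z·m_H + N·m_n − M = 1.674 u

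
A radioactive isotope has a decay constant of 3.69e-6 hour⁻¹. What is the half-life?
t½ = ln(2)/λ = 1.878e5 hours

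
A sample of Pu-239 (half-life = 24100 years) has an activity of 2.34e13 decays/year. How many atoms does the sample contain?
N = A/λ = 8.136e17 atoms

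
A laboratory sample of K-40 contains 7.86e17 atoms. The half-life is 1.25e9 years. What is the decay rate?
A = λN = 4.359e8 decays/year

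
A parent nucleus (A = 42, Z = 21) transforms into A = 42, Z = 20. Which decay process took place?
ΔA = 0, ΔZ = -1 ⇒ beta-plus decay (β⁺) or electron capture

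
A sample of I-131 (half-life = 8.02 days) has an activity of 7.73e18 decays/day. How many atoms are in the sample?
N = A/λ = 8.944e19 atoms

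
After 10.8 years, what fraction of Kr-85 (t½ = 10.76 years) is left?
N/N₀ = (1/2)^(t/t½) = 0.4987 = 49.9%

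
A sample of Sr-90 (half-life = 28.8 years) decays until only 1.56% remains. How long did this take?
t = t½ × log₂(N₀/N) = 172.9 years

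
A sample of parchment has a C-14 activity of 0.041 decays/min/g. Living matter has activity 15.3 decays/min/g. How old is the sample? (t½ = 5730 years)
Age = t½ × log₂(A₀/A) = 48960 years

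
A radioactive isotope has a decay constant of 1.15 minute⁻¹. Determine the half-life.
t½ = ln(2)/λ = 0.6027 minutes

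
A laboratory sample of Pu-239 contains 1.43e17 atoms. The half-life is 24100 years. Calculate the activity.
A = λN = 4.113e12 decays/year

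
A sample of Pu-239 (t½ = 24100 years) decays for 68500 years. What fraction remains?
N/N₀ = (1/2)^(t/t½) = 0.1394 = 13.9%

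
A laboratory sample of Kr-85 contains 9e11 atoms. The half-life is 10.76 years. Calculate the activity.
A = λN = 5.798e10 decays/year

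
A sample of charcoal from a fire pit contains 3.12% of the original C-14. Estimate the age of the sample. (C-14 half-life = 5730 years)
Age = t½ × log₂(1/ratio) = 28660 years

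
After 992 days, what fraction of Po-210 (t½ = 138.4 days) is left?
N/N₀ = (1/2)^(t/t½) = 0.006955 = 0.696%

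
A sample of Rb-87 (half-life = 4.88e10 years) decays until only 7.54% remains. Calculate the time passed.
t = t½ × log₂(N₀/N) = 1.82e11 years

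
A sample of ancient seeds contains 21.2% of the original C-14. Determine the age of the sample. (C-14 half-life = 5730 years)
Age = t½ × log₂(1/ratio) = 12820 years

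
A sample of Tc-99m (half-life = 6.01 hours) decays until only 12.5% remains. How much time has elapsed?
t = t½ × log₂(N₀/N) = 18.03 hours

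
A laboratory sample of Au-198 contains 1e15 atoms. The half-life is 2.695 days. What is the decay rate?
A = λN = 2.572e14 decays/day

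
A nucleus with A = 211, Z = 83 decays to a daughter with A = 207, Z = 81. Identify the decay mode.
ΔA = -4, ΔZ = -2 ⇒ alpha decay (α)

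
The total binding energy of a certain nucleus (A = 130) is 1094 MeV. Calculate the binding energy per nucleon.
B.E./A = 1094/130 = 8.415 MeV/nucleon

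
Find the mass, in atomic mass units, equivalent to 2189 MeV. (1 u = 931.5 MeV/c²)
m = E/c² = 2.35 u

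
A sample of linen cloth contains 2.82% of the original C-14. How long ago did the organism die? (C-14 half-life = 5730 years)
Age = t½ × log₂(1/ratio) = 29500 years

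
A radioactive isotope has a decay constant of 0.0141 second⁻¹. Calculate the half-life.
t½ = ln(2)/λ = 49.16 seconds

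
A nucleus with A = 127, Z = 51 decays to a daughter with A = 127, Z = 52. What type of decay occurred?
ΔA = 0, ΔZ = +1 ⇒ beta-minus decay (β⁻)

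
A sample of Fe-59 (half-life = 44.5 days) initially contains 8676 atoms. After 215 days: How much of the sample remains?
N = N₀(1/2)^(t/t½) = 304.7 atoms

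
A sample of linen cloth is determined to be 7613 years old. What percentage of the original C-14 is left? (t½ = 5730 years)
N/N₀ = (1/2)^(t/t½) = 0.3981 = 39.8%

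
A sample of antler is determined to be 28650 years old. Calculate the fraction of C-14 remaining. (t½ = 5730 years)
N/N₀ = (1/2)^(t/t½) = 0.03125 = 3.12%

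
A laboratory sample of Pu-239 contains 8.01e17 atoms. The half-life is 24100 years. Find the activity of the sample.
A = λN = 2.304e13 decays/year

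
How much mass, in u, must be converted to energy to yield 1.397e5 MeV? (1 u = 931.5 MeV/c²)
m = E/c² = 150 u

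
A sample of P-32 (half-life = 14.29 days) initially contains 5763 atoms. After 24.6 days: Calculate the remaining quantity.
N = N₀(1/2)^(t/t½) = 1748 atoms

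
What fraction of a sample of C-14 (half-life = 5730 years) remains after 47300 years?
N/N₀ = (1/2)^(t/t½) = 0.003274 = 0.327%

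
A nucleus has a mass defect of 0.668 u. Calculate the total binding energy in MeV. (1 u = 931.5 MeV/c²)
B.E. = Δm × 931.5 = 622.2 MeV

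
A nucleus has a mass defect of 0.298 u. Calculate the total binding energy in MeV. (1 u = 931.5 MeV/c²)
B.E. = Δm × 931.5 = 277.6 MeV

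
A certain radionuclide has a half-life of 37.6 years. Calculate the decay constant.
λ = ln(2)/t½ = 0.01843 year⁻¹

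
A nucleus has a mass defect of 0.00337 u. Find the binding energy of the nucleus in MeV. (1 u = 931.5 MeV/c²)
B.E. = Δm × 931.5 = 3.139 MeV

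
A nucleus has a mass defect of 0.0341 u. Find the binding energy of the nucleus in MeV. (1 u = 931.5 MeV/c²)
B.E. = Δm × 931.5 = 31.76 MeV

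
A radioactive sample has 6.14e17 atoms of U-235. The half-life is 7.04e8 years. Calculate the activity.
A = λN = 6.045e8 decays/year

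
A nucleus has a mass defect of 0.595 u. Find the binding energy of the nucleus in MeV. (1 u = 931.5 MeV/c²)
B.E. = Δm × 931.5 = 554.2 MeV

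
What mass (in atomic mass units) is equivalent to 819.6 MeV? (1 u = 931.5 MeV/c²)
m = E/c² = 0.8799 u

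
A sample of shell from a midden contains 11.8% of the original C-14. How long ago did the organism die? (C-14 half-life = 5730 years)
Age = t½ × log₂(1/ratio) = 17670 years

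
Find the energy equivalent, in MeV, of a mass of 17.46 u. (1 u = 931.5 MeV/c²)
E = mc² = 16260 MeV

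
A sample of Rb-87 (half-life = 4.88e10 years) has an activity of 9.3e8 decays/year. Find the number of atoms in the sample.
N = A/λ = 6.548e19 atoms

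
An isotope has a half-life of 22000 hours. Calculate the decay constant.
λ = ln(2)/t½ = 3.151e-5 hour⁻¹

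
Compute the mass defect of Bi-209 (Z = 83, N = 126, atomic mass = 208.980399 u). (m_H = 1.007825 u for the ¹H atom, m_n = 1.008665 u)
Δm = Z·m_H + N·m_n − M = 1.761 u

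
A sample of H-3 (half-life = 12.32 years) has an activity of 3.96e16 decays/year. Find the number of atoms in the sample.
N = A/λ = 7.039e17 atoms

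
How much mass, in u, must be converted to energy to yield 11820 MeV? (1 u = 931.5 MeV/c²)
m = E/c² = 12.69 u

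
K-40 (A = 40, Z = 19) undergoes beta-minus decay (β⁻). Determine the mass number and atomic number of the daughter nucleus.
Daughter: A = 40, Z = 20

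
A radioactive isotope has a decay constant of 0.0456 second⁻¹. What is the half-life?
t½ = ln(2)/λ = 15.2 seconds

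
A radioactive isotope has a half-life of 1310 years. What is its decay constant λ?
λ = ln(2)/t½ = 5.291e-4 year⁻¹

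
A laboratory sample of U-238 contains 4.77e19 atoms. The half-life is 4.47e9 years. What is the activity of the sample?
A = λN = 7.397e9 decays/year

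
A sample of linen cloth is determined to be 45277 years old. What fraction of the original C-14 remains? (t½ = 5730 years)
N/N₀ = (1/2)^(t/t½) = 0.004182 = 0.418%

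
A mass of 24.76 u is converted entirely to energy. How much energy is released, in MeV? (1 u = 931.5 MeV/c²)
E = mc² = 23060 MeV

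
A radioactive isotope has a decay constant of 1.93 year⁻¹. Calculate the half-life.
t½ = ln(2)/λ = 0.3591 years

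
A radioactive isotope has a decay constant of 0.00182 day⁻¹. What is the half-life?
t½ = ln(2)/λ = 380.9 days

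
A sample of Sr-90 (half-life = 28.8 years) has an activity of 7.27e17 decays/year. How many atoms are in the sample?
N = A/λ = 3.021e19 atoms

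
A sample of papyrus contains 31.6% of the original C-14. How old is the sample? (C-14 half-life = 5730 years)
Age = t½ × log₂(1/ratio) = 9523 years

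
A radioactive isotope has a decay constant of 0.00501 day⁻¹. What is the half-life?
t½ = ln(2)/λ = 138.4 days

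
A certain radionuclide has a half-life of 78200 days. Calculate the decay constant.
λ = ln(2)/t½ = 8.864e-6 day⁻¹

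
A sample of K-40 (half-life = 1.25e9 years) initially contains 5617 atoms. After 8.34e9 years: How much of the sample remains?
N = N₀(1/2)^(t/t½) = 55.08 atoms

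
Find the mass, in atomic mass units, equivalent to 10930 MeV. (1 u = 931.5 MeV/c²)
m = E/c² = 11.73 u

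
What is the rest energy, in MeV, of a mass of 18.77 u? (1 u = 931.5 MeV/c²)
E = mc² = 17480 MeV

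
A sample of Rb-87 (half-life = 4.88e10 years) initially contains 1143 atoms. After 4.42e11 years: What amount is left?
N = N₀(1/2)^(t/t½) = 2.145 atoms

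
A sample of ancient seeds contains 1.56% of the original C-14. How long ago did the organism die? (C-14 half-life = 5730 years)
Age = t½ × log₂(1/ratio) = 34390 years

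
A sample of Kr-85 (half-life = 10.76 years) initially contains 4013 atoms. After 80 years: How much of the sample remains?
N = N₀(1/2)^(t/t½) = 23.19 atoms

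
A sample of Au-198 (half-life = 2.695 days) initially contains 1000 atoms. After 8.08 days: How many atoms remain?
N = N₀(1/2)^(t/t½) = 125.2 atoms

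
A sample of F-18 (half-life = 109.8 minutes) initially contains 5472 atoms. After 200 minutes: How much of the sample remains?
N = N₀(1/2)^(t/t½) = 1548 atoms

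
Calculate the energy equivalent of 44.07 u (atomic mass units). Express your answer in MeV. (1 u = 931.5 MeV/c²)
E = mc² = 41050 MeV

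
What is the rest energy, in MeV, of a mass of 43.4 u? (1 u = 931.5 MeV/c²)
E = mc² = 40430 MeV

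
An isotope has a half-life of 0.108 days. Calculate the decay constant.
λ = ln(2)/t½ = 6.418 day⁻¹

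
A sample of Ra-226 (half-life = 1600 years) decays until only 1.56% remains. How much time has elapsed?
t = t½ × log₂(N₀/N) = 9604 years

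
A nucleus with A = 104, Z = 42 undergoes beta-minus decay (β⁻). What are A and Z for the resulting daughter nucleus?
Daughter: A = 104, Z = 43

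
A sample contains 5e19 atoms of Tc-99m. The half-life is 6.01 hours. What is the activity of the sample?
A = λN = 5.767e18 decays/hour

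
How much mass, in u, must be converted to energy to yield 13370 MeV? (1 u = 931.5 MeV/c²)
m = E/c² = 14.35 u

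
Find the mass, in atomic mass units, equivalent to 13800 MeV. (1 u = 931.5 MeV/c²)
m = E/c² = 14.81 u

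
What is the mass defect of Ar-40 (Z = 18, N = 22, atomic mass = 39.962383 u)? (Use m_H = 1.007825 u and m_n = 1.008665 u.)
Δm = Z·m_H + N·m_n − M = 0.3691 u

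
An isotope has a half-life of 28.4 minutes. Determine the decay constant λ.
λ = ln(2)/t½ = 0.02441 minute⁻¹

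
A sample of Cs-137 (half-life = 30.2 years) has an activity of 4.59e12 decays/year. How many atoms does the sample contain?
N = A/λ = 2e14 atoms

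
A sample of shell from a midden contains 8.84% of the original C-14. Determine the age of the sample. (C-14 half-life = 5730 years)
Age = t½ × log₂(1/ratio) = 20050 years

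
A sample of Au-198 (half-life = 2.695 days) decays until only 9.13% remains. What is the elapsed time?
t = t½ × log₂(N₀/N) = 9.306 days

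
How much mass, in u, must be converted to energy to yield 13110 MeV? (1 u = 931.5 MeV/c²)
m = E/c² = 14.07 u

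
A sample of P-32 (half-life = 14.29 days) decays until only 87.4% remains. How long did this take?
t = t½ × log₂(N₀/N) = 2.776 days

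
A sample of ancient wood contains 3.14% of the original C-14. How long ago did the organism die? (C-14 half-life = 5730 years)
Age = t½ × log₂(1/ratio) = 28610 years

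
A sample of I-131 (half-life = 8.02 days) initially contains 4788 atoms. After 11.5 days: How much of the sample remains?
N = N₀(1/2)^(t/t½) = 1772 atoms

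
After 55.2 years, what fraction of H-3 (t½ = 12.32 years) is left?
N/N₀ = (1/2)^(t/t½) = 0.04479 = 4.48%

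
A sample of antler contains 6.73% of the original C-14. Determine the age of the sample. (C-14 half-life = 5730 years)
Age = t½ × log₂(1/ratio) = 22310 years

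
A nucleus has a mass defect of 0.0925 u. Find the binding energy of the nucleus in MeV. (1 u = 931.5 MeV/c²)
B.E. = Δm × 931.5 = 86.16 MeV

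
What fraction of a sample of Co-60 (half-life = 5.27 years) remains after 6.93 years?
N/N₀ = (1/2)^(t/t½) = 0.4019 = 40.2%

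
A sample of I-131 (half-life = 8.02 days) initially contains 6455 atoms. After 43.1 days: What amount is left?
N = N₀(1/2)^(t/t½) = 155.6 atoms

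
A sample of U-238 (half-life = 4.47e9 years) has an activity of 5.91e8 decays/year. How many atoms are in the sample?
N = A/λ = 3.811e18 atoms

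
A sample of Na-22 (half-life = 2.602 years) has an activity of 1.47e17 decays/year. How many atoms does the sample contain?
N = A/λ = 5.518e17 atoms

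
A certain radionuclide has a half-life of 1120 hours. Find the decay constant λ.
λ = ln(2)/t½ = 6.189e-4 hour⁻¹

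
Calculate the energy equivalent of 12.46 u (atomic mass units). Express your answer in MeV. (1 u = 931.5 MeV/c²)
E = mc² = 11610 MeV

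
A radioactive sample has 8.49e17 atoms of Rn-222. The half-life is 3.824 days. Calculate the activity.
A = λN = 1.539e17 decays/day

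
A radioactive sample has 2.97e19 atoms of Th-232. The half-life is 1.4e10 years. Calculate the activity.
A = λN = 1.47e9 decays/year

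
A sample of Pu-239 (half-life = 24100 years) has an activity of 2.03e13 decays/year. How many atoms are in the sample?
N = A/λ = 7.058e17 atoms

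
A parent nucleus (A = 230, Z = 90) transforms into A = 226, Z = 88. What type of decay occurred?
ΔA = -4, ΔZ = -2 ⇒ alpha decay (α)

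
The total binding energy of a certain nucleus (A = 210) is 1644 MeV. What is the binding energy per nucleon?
B.E./A = 1644/210 = 7.829 MeV/nucleon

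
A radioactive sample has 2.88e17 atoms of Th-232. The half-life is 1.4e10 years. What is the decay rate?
A = λN = 1.426e7 decays/year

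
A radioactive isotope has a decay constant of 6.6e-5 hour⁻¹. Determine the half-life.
t½ = ln(2)/λ = 10500 hours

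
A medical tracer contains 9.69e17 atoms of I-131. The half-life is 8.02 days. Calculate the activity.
A = λN = 8.375e16 decays/day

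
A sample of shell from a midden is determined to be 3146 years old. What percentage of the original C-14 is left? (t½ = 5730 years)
N/N₀ = (1/2)^(t/t½) = 0.6835 = 68.3%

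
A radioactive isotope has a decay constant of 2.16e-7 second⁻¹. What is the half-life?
t½ = ln(2)/λ = 3.209e6 seconds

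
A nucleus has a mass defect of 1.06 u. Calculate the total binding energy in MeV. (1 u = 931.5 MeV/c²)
B.E. = Δm × 931.5 = 987.4 MeV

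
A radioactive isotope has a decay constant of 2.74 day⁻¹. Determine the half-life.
t½ = ln(2)/λ = 0.253 days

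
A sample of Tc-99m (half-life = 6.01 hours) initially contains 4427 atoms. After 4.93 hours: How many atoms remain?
N = N₀(1/2)^(t/t½) = 2507 atoms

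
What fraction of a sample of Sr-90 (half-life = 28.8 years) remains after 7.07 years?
N/N₀ = (1/2)^(t/t½) = 0.8435 = 84.4%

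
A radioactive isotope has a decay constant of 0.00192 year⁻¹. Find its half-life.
t½ = ln(2)/λ = 361 years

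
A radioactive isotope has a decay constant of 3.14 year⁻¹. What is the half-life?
t½ = ln(2)/λ = 0.2207 years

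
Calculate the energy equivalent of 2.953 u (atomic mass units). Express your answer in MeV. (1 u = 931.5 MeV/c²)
E = mc² = 2751 MeV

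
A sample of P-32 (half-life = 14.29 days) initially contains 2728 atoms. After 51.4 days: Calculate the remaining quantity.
N = N₀(1/2)^(t/t½) = 225.5 atoms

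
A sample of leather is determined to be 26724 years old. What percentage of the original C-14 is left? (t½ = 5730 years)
N/N₀ = (1/2)^(t/t½) = 0.03945 = 3.94%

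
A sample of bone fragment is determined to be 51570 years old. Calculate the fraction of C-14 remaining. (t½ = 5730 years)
N/N₀ = (1/2)^(t/t½) = 0.001953 = 0.195%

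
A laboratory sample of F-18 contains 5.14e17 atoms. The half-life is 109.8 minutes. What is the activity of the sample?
A = λN = 3.245e15 decays/minute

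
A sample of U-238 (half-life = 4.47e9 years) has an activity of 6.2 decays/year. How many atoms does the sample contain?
N = A/λ = 3.998e10 atoms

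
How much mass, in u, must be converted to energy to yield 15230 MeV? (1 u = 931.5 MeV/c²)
m = E/c² = 16.35 u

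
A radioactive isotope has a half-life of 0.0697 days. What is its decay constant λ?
λ = ln(2)/t½ = 9.945 day⁻¹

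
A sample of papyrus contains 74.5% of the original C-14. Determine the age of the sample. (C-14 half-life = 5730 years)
Age = t½ × log₂(1/ratio) = 2433 years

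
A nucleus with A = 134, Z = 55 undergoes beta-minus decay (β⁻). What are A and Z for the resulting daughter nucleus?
Daughter: A = 134, Z = 56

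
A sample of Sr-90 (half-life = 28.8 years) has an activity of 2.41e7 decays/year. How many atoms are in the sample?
N = A/λ = 1.001e9 atoms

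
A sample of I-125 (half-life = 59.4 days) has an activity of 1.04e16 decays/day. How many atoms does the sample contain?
N = A/λ = 8.912e17 atoms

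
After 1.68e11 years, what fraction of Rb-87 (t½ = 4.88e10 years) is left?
N/N₀ = (1/2)^(t/t½) = 0.09197 = 9.2%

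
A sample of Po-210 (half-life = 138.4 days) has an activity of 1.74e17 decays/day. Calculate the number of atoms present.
N = A/λ = 3.474e19 atoms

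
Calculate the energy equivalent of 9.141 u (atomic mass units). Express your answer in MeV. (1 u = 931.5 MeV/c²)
E = mc² = 8515 MeV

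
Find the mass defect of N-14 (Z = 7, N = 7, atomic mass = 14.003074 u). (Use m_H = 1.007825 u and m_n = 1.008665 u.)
Δm = Z·m_H + N·m_n − M = 0.1124 u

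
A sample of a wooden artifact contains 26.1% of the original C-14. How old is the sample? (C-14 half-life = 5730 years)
Age = t½ × log₂(1/ratio) = 11100 years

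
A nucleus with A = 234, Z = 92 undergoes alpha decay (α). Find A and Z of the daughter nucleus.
Daughter: A = 230, Z = 90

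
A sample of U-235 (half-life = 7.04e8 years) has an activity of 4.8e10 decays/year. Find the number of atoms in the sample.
N = A/λ = 4.875e19 atoms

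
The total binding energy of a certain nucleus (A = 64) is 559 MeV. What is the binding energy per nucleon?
B.E./A = 559/64 = 8.734 MeV/nucleon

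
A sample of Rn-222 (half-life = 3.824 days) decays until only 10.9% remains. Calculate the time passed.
t = t½ × log₂(N₀/N) = 12.23 days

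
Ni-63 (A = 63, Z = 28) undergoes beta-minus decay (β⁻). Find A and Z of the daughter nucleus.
Daughter: A = 63, Z = 29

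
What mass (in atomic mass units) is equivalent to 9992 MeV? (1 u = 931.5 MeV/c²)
m = E/c² = 10.73 u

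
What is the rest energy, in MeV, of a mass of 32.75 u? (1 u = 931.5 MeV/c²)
E = mc² = 30510 MeV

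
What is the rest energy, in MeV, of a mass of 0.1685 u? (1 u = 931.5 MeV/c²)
E = mc² = 157 MeV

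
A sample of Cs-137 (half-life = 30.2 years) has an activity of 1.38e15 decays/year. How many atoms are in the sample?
N = A/λ = 6.013e16 atoms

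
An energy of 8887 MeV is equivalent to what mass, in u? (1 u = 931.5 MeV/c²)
m = E/c² = 9.541 u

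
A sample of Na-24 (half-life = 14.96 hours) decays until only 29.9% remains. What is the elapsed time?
t = t½ × log₂(N₀/N) = 26.06 hours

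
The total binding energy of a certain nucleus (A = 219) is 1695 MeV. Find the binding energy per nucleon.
B.E./A = 1695/219 = 7.74 MeV/nucleon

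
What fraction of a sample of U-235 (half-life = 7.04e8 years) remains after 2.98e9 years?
N/N₀ = (1/2)^(t/t½) = 0.05318 = 5.32%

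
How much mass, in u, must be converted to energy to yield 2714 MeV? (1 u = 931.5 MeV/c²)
m = E/c² = 2.914 u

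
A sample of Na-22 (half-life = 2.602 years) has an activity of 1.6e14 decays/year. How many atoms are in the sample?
N = A/λ = 6.006e14 atoms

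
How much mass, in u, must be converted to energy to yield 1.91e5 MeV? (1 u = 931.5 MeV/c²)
m = E/c² = 205 u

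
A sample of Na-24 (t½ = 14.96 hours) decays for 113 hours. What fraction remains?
N/N₀ = (1/2)^(t/t½) = 0.005323 = 0.532%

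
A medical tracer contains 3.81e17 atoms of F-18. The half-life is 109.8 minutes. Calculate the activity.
A = λN = 2.405e15 decays/minute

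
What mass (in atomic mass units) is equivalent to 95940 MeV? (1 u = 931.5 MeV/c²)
m = E/c² = 103 u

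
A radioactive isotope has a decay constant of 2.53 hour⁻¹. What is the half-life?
t½ = ln(2)/λ = 0.274 hours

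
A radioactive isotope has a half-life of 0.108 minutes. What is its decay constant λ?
λ = ln(2)/t½ = 6.418 minute⁻¹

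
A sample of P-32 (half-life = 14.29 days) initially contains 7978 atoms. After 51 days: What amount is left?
N = N₀(1/2)^(t/t½) = 672.3 atoms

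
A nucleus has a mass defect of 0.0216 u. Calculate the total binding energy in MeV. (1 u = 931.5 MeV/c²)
B.E. = Δm × 931.5 = 20.12 MeV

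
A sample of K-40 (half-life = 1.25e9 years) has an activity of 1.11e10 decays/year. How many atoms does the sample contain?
N = A/λ = 2.002e19 atoms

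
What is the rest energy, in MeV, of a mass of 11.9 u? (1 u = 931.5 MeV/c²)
E = mc² = 11080 MeV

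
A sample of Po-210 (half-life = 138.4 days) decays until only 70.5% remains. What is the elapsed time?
t = t½ × log₂(N₀/N) = 69.8 days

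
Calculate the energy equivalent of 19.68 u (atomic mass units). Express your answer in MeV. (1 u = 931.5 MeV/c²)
E = mc² = 18330 MeV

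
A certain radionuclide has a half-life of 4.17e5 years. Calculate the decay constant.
λ = ln(2)/t½ = 1.662e-6 year⁻¹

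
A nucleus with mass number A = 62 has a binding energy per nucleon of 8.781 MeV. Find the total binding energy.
B.E. = 8.781 × 62 = 544.4 MeV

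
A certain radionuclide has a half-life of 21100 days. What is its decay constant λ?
λ = ln(2)/t½ = 3.285e-5 day⁻¹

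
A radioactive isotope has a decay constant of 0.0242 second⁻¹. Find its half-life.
t½ = ln(2)/λ = 28.64 seconds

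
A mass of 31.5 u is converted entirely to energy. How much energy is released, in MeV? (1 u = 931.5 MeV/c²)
E = mc² = 29340 MeV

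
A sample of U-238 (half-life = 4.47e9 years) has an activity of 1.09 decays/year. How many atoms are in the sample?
N = A/λ = 7.029e9 atoms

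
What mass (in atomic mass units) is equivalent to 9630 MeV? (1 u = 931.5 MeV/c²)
m = E/c² = 10.34 u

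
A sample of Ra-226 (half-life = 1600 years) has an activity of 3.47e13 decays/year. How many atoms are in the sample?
N = A/λ = 8.01e16 atoms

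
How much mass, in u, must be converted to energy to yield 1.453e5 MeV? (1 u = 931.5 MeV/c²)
m = E/c² = 156 u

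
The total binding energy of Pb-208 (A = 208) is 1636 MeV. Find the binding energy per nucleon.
B.E./A = 1636/208 = 7.865 MeV/nucleon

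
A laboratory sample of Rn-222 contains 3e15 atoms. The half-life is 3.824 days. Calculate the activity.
A = λN = 5.438e14 decays/day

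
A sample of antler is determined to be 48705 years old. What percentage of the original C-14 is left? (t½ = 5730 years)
N/N₀ = (1/2)^(t/t½) = 0.002762 = 0.276%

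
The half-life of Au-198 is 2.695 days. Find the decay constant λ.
λ = ln(2)/t½ = 0.2572 day⁻¹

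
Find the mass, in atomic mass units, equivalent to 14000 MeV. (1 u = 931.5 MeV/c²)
m = E/c² = 15.03 u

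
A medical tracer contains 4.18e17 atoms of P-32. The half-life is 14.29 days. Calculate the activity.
A = λN = 2.028e16 decays/day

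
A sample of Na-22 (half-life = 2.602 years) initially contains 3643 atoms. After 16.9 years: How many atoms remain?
N = N₀(1/2)^(t/t½) = 40.39 atoms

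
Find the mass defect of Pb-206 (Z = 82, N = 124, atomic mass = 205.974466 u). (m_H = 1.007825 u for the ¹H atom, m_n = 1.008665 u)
Δm = Z·m_H + N·m_n − M = 1.742 u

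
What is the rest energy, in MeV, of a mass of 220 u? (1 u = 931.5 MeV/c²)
E = mc² = 2.049e5 MeV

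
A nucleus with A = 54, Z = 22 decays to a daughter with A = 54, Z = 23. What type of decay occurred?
ΔA = 0, ΔZ = +1 ⇒ beta-minus decay (β⁻)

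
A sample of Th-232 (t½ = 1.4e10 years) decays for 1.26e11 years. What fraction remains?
N/N₀ = (1/2)^(t/t½) = 0.001953 = 0.195%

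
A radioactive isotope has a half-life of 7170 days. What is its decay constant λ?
λ = ln(2)/t½ = 9.667e-5 day⁻¹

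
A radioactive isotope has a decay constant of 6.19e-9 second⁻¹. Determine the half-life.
t½ = ln(2)/λ = 1.12e8 seconds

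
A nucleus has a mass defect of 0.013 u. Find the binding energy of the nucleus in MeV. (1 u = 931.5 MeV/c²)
B.E. = Δm × 931.5 = 12.11 MeV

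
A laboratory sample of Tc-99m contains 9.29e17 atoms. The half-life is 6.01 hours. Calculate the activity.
A = λN = 1.071e17 decays/hour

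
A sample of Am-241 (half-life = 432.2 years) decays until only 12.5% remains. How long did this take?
t = t½ × log₂(N₀/N) = 1297 years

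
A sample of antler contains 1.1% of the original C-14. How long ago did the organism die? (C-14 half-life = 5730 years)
Age = t½ × log₂(1/ratio) = 37280 years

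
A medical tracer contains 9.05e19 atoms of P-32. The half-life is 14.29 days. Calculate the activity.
A = λN = 4.39e18 decays/day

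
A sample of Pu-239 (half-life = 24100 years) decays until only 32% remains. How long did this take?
t = t½ × log₂(N₀/N) = 39620 years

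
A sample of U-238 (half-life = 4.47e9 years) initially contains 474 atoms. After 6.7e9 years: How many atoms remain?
N = N₀(1/2)^(t/t½) = 167.7 atoms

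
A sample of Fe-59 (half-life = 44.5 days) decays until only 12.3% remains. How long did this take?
t = t½ × log₂(N₀/N) = 134.5 days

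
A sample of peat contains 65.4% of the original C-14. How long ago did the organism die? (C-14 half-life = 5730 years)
Age = t½ × log₂(1/ratio) = 3510 years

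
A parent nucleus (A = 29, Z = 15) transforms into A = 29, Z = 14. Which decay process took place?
ΔA = 0, ΔZ = -1 ⇒ beta-plus decay (β⁺) or electron capture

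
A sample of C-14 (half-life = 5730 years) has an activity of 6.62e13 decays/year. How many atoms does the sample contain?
N = A/λ = 5.473e17 atoms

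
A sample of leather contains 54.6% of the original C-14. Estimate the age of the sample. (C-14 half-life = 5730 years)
Age = t½ × log₂(1/ratio) = 5002 years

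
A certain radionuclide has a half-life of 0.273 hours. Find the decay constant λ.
λ = ln(2)/t½ = 2.539 hour⁻¹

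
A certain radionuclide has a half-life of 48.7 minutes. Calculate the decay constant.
λ = ln(2)/t½ = 0.01423 minute⁻¹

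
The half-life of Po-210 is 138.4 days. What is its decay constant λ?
λ = ln(2)/t½ = 0.005008 day⁻¹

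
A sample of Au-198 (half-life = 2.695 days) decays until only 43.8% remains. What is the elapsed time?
t = t½ × log₂(N₀/N) = 3.21 days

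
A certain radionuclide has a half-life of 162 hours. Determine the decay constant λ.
λ = ln(2)/t½ = 0.004279 hour⁻¹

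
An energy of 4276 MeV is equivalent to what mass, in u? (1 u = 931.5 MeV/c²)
m = E/c² = 4.59 u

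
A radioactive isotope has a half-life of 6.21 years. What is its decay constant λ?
λ = ln(2)/t½ = 0.1116 year⁻¹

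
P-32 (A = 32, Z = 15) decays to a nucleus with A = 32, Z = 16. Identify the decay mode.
ΔA = 0, ΔZ = +1 ⇒ beta-minus decay (β⁻)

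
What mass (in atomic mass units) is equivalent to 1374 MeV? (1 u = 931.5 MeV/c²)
m = E/c² = 1.475 u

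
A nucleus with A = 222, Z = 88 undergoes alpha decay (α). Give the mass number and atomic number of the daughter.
Daughter: A = 218, Z = 86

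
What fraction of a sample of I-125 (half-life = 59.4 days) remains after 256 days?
N/N₀ = (1/2)^(t/t½) = 0.05042 = 5.04%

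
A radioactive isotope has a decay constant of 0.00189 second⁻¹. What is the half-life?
t½ = ln(2)/λ = 366.7 seconds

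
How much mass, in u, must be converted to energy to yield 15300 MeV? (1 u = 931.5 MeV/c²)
m = E/c² = 16.43 u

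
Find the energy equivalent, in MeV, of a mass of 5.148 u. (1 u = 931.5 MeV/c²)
E = mc² = 4795 MeV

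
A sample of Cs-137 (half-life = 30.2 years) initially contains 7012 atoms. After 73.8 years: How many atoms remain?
N = N₀(1/2)^(t/t½) = 1289 atoms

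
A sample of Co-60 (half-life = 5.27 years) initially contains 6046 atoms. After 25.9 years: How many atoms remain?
N = N₀(1/2)^(t/t½) = 200.5 atoms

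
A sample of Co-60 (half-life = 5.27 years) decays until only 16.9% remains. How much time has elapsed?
t = t½ × log₂(N₀/N) = 13.52 years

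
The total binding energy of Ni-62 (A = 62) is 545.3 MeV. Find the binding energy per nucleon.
B.E./A = 545.3/62 = 8.795 MeV/nucleon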